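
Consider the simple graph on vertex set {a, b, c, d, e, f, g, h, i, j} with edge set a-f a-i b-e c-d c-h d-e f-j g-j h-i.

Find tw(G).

A width-1 tree decomposition is:
Bags: B1 = {b, e}  B2 = {d, e}  B3 = {c, d}  B4 = {c, h}  B5 = {h, i}  B6 = {a, i}  B7 = {a, f}  B8 = {f, j}  B9 = {g, j}
Tree: B1–B2, B2–B3, B3–B4, B4–B5, B5–B6, B6–B7, B7–B8, B8–B9
Every bag has size at most 2, so the width is 2 − 1 = 1 and tw(G) ≤ 1. Since G has at least one edge (e.g. b–e), it is not an edgeless graph, so tw(G) ≥ 1. Hence tw(G) = 1 exactly.

1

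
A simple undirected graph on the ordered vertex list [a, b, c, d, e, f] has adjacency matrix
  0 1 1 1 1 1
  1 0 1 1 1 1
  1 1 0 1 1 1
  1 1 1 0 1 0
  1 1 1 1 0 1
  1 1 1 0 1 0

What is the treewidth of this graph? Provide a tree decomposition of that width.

The largest bag has 5 vertices, giving width 4; this decomposition certifies tw(G) ≤ 4. On the other hand G contains the 5-clique {a, b, c, d, e}. A clique must lie in a single bag of any decomposition, so no decomposition can have width below 4. Combining the bounds, tw(G) = 4.

Treewidth 4.
One optimal decomposition is:
Bags: B1 = {a, b, c, e, f}  B2 = {a, b, c, d, e}
Tree: B1–B2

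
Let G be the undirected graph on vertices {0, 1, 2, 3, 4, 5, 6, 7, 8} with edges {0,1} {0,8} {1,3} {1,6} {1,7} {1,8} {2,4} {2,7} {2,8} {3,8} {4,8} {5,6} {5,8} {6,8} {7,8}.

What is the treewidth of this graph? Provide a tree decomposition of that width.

Treewidth 2.
One optimal decomposition is:
Bags: B1 = {1, 3, 8}  B2 = {1, 6, 8}  B3 = {1, 7, 8}  B4 = {0, 1, 8}  B5 = {2, 7, 8}  B6 = {5, 6, 8}  B7 = {2, 4, 8}
Tree: B1–B2, B1–B3, B1–B4, B3–B5, B2–B6, B5–B7

The largest bag has 3 vertices, giving width 2; this decomposition certifies tw(G) ≤ 2. For the lower bound, the 3 vertices {0, 1, 8} are pairwise adjacent, and any tree decomposition puts a clique entirely inside one bag — forcing width ≥ 2. Hence tw(G) = 2 exactly.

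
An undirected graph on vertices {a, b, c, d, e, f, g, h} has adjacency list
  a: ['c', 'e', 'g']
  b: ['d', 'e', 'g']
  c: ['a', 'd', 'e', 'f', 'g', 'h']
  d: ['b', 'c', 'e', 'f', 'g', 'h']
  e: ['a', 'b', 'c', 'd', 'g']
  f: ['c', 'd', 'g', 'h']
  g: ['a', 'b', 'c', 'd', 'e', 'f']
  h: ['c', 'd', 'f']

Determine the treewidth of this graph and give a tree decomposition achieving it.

Treewidth 3.
One optimal decomposition is:
Bags: B1 = {c, d, e, g}  B2 = {b, d, e, g}  B3 = {a, c, e, g}  B4 = {c, d, f, g}  B5 = {c, d, f, h}
Tree: B1–B2, B1–B3, B1–B4, B4–B5

Each bag holds 4 vertices, so the decomposition has width 3, which upper-bounds the treewidth. Conversely, {c, d, e, g} is a clique of size 4, and the vertices of any clique must share a bag in every tree decomposition; so some bag has ≥ 4 vertices and tw(G) ≥ 3. Therefore the treewidth is 3.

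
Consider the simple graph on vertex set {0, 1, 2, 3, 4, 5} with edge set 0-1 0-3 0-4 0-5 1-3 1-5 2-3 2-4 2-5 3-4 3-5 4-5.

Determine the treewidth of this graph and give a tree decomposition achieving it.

Each bag holds 4 vertices, so the decomposition has width 3, which upper-bounds the treewidth. Conversely, {0, 1, 3, 5} is a clique of size 4, and the vertices of any clique must share a bag in every tree decomposition; so some bag has ≥ 4 vertices and tw(G) ≥ 3. Hence tw(G) = 3 exactly.

Treewidth 3.
One optimal decomposition is:
Bags: B1 = {0, 3, 4, 5}  B2 = {0, 1, 3, 5}  B3 = {2, 3, 4, 5}
Tree: B1–B2, B1–B3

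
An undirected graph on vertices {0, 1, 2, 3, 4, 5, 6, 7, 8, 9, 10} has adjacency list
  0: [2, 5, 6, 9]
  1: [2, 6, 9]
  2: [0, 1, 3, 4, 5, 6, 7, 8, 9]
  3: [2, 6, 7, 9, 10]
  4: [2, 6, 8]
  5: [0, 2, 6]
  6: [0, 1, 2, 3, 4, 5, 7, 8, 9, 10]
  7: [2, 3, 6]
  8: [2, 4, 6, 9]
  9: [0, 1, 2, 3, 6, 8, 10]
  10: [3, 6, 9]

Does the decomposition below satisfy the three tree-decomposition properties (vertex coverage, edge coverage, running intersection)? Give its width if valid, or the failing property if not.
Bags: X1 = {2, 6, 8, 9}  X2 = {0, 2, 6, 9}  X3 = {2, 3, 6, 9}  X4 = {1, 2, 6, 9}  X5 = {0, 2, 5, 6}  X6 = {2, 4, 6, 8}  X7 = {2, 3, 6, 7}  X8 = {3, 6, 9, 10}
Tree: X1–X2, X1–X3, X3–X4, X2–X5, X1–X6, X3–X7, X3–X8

Checking the three conditions: (i) the bags cover all of {0, 1, 2, 3, 4, 5, 6, 7, 8, 9, 10}; (ii) for each edge, some bag contains both endpoints; (iii) the bags containing any fixed vertex form a subtree. All hold, so the decomposition is valid with width 4 − 1 = 3.

Yes; width 3.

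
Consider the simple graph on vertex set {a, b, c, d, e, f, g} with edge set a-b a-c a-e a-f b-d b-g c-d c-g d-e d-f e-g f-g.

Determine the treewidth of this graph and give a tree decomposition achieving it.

Treewidth 3.
Bags: B1 = {a, d, e, g}  B2 = {a, b, d, g}  B3 = {a, c, d, g}  B4 = {a, d, f, g}
Tree: B1–B2, B2–B3, B3–B4

Every bag has size at most 4, so the width is 4 − 1 = 3 and tw(G) ≤ 3. For the lower bound: the 4 vertex sets {e,g}, {a,b}, {d}, {c} are disjoint, each induces a connected subgraph, and every pair is joined by at least one edge of G. Contracting each set to a single vertex therefore yields K_{4} as a minor, and since treewidth is minor-monotone, tw(G) ≥ tw(K_{4}) = 3. Hence tw(G) = 3 exactly.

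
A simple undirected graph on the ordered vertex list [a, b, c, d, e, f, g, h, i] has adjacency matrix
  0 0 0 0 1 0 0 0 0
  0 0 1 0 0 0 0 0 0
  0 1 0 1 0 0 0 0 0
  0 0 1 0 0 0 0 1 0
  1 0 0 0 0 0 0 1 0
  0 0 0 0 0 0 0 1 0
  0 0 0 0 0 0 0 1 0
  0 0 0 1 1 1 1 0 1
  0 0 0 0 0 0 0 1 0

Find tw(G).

1

A width-1 tree decomposition is:
Bags: B1 = {c, d}  B2 = {b, c}  B3 = {d, h}  B4 = {h, i}  B5 = {e, h}  B6 = {a, e}  B7 = {f, h}  B8 = {g, h}
Tree: B1–B2, B1–B3, B3–B4, B3–B5, B5–B6, B3–B7, B7–B8
Each bag holds 2 vertices, so the decomposition has width 1, which upper-bounds the treewidth. G has an edge, so its treewidth is at least 1. Combining the bounds, tw(G) = 1.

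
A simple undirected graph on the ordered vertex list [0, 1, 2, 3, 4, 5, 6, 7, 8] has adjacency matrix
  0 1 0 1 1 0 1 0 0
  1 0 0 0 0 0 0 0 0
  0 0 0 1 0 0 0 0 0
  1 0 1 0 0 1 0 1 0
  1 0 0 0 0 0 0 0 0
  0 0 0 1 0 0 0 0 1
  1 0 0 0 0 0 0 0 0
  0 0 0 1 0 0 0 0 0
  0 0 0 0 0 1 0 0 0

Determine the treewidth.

1

A width-1 tree decomposition is:
Bags: B1 = {0, 3}  B2 = {3, 5}  B3 = {2, 3}  B4 = {0, 6}  B5 = {3, 7}  B6 = {5, 8}  B7 = {0, 4}  B8 = {0, 1}
Tree: B1–B2, B1–B3, B1–B4, B2–B5, B2–B6, B4–B7, B7–B8
The largest bag has 2 vertices, giving width 1; this decomposition certifies tw(G) ≤ 1. Any graph with an edge has treewidth ≥ 1, and G has the edge 3–0. Combining the bounds, tw(G) = 1.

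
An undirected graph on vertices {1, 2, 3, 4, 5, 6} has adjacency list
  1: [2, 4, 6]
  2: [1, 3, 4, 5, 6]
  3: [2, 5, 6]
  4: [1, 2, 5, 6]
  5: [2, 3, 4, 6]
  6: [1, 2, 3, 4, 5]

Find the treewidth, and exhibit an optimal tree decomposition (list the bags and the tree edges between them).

Each bag holds 4 vertices, so the decomposition has width 3, which upper-bounds the treewidth. On the other hand G contains the 4-clique {2, 3, 5, 6}. A clique must lie in a single bag of any decomposition, so no decomposition can have width below 3. Combining the bounds, tw(G) = 3.

Treewidth 3.
One such decomposition:
Bags: B1 = {2, 3, 5, 6}  B2 = {2, 4, 5, 6}  B3 = {1, 2, 4, 6}
Tree: B1–B2, B2–B3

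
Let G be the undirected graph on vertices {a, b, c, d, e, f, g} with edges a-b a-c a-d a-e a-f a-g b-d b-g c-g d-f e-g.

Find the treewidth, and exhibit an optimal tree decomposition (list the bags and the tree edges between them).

Treewidth 2.
One such decomposition:
Bags: B1 = {a, b, g}  B2 = {a, e, g}  B3 = {a, b, d}  B4 = {a, c, g}  B5 = {a, d, f}
Tree: B1–B2, B1–B3, B1–B4, B3–B5

Every bag has size at most 3, so the width is 3 − 1 = 2 and tw(G) ≤ 2. On the other hand G contains the 3-clique {a, d, f}. A clique must lie in a single bag of any decomposition, so no decomposition can have width below 2. Therefore the treewidth is 2.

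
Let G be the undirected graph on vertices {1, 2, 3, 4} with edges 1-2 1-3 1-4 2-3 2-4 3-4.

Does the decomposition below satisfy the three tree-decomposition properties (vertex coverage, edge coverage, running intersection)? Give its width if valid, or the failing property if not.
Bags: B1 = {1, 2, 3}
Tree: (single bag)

A tree decomposition must satisfy three properties: every vertex lies in some bag; for every edge, both endpoints lie together in some bag; and for every vertex, the bags containing it form a connected subtree. Here vertex 4 appears in no bag, so the decomposition is invalid.

No — vertex 4 appears in no bag.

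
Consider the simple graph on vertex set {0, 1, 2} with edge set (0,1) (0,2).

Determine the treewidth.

A width-1 tree decomposition is:
Bags: B1 = {0, 1}  B2 = {0, 2}
Tree: B1–B2
Every bag has size at most 2, so the width is 2 − 1 = 1 and tw(G) ≤ 1. G has an edge, so its treewidth is at least 1. Therefore the treewidth is 1.

1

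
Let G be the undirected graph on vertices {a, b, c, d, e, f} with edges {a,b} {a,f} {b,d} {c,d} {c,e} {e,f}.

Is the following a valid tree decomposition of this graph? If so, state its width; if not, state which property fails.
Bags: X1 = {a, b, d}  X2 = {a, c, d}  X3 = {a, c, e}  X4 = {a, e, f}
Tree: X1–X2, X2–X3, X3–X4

Checking the three conditions: (i) the bags cover all of {a, b, c, d, e, f}; (ii) for each edge, some bag contains both endpoints; (iii) the bags containing any fixed vertex form a subtree. All hold, so the decomposition is valid with width 3 − 1 = 2.

Yes; width 2.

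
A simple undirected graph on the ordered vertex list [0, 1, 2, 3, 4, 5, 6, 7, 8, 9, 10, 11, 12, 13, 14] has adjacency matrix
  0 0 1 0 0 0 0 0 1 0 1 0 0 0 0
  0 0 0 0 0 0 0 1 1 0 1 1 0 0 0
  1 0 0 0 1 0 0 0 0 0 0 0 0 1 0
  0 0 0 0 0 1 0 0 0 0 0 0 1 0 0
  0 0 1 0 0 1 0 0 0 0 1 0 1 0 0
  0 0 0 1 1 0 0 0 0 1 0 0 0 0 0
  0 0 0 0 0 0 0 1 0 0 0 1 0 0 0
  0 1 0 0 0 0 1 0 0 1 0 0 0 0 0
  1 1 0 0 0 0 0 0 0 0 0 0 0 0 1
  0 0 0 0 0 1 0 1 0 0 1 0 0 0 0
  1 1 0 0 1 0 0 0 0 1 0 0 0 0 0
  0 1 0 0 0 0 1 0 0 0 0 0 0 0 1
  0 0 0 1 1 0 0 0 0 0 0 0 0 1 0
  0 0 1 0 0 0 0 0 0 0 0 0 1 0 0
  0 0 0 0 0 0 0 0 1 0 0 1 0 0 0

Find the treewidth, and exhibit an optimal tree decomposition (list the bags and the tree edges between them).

Treewidth 3.
Bags: B1 = {6, 8, 11, 14}  B2 = {1, 6, 8, 11}  B3 = {1, 6, 7, 8}  B4 = {0, 1, 7, 8}  B5 = {0, 1, 7, 10}  B6 = {0, 7, 9, 10}  B7 = {0, 2, 9, 10}  B8 = {2, 4, 9, 10}  B9 = {2, 4, 5, 9}  B10 = {2, 4, 5, 13}  B11 = {4, 5, 12, 13}  B12 = {3, 5, 12, 13}
Tree: B1–B2, B2–B3, B3–B4, B4–B5, B5–B6, B6–B7, B7–B8, B8–B9, B9–B10, B10–B11, B11–B12

The largest bag has 4 vertices, giving width 3; this decomposition certifies tw(G) ≤ 3. For the lower bound: the 4 vertex sets {6,11,14}, {8}, {1}, {0,7,9,10} are disjoint, each induces a connected subgraph, and every pair is joined by at least one edge of G. Contracting each set to a single vertex therefore yields K_{4} as a minor, and since treewidth is minor-monotone, tw(G) ≥ tw(K_{4}) = 3. The upper and lower bounds meet at 3, so that is the treewidth.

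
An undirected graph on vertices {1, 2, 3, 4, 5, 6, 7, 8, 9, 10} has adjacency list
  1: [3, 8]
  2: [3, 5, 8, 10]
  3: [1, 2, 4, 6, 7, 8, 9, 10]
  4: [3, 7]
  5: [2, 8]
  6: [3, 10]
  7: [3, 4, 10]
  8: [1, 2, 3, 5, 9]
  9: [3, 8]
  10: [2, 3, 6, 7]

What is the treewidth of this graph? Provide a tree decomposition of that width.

Treewidth 2.
One such decomposition:
Bags: B1 = {2, 3, 10}  B2 = {2, 3, 8}  B3 = {3, 8, 9}  B4 = {2, 5, 8}  B5 = {3, 6, 10}  B6 = {1, 3, 8}  B7 = {3, 7, 10}  B8 = {3, 4, 7}
Tree: B1–B2, B2–B3, B2–B4, B1–B5, B2–B6, B5–B7, B7–B8

Every bag has size at most 3, so the width is 3 − 1 = 2 and tw(G) ≤ 2. For the lower bound, the 3 vertices {3, 4, 7} are pairwise adjacent, and any tree decomposition puts a clique entirely inside one bag — forcing width ≥ 2. Combining the bounds, tw(G) = 2.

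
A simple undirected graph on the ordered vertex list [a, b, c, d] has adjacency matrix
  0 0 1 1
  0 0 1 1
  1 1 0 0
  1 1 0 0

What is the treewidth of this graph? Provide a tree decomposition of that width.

The largest bag has 3 vertices, giving width 2; this decomposition certifies tw(G) ≤ 2. Since c–a–d–b–c is a cycle in G, G is not acyclic. Forests are exactly the graphs of treewidth ≤ 1, so tw(G) ≥ 2. Combining the bounds, tw(G) = 2.

Treewidth 2.
One such decomposition:
Bags: B1 = {a, c, d}  B2 = {b, c, d}
Tree: B1–B2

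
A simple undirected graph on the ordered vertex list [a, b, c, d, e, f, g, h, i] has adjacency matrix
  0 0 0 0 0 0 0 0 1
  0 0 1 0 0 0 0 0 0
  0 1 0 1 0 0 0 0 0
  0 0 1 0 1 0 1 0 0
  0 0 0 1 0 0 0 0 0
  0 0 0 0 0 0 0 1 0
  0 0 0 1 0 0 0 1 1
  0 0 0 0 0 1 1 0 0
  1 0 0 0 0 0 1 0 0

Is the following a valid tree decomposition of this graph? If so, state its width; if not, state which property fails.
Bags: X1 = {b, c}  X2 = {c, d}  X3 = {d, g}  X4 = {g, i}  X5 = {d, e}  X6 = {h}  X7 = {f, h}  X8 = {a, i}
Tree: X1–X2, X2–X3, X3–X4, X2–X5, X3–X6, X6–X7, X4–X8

A tree decomposition must satisfy three properties: every vertex lies in some bag; for every edge, both endpoints lie together in some bag; and for every vertex, the bags containing it form a connected subtree. Here edge (g,h) lies in no bag, so the decomposition is invalid.

No — edge (g,h) lies in no bag.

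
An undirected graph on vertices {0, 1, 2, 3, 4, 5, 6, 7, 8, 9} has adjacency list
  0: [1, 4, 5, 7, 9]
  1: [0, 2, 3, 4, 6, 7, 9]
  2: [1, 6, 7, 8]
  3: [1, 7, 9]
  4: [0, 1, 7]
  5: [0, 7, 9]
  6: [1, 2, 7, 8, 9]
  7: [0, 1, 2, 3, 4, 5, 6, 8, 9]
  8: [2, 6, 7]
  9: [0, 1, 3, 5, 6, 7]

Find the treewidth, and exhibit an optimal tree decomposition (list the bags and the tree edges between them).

Every bag has size at most 4, so the width is 4 − 1 = 3 and tw(G) ≤ 3. Conversely, {2, 6, 7, 8} is a clique of size 4, and the vertices of any clique must share a bag in every tree decomposition; so some bag has ≥ 4 vertices and tw(G) ≥ 3. Hence tw(G) = 3 exactly.

Treewidth 3.
Bags: B1 = {0, 1, 4, 7}  B2 = {0, 1, 7, 9}  B3 = {0, 5, 7, 9}  B4 = {1, 6, 7, 9}  B5 = {1, 3, 7, 9}  B6 = {1, 2, 6, 7}  B7 = {2, 6, 7, 8}
Tree: B1–B2, B2–B3, B2–B4, B2–B5, B4–B6, B6–B7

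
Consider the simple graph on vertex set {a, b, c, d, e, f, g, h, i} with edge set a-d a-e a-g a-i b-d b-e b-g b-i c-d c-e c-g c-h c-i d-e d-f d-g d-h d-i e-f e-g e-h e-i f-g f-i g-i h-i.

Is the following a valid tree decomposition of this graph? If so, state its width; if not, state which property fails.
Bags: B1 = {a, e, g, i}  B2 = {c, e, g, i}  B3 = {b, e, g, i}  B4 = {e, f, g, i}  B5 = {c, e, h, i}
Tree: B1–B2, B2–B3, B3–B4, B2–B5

No — vertex d appears in no bag.

A tree decomposition must satisfy three properties: every vertex lies in some bag; for every edge, both endpoints lie together in some bag; and for every vertex, the bags containing it form a connected subtree. Here vertex d appears in no bag, so the decomposition is invalid.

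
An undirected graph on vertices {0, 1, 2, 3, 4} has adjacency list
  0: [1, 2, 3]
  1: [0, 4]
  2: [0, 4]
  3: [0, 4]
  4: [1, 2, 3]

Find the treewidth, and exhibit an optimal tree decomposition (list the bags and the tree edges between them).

Treewidth 2.
One such decomposition:
Bags: B1 = {0, 2, 4}  B2 = {0, 3, 4}  B3 = {0, 1, 4}
Tree: B1–B2, B2–B3

Each bag holds 3 vertices, so the decomposition has width 2, which upper-bounds the treewidth. For the lower bound, G contains the cycle 0–2–4–3–0, so G is not a forest; only forests have treewidth ≤ 1, hence tw(G) ≥ 2. Combining the bounds, tw(G) = 2.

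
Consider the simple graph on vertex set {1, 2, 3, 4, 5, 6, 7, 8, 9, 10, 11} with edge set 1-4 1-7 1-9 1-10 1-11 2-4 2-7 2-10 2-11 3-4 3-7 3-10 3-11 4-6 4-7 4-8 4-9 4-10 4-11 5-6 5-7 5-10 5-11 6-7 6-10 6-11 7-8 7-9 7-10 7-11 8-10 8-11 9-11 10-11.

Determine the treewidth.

4

A width-4 tree decomposition is:
Bags: B1 = {4, 6, 7, 10, 11}  B2 = {2, 4, 7, 10, 11}  B3 = {3, 4, 7, 10, 11}  B4 = {1, 4, 7, 10, 11}  B5 = {4, 7, 8, 10, 11}  B6 = {1, 4, 7, 9, 11}  B7 = {5, 6, 7, 10, 11}
Tree: B1–B2, B1–B3, B1–B4, B4–B5, B4–B6, B1–B7
Every bag has size at most 5, so the width is 5 − 1 = 4 and tw(G) ≤ 4. On the other hand G contains the 5-clique {1, 4, 7, 9, 11}. A clique must lie in a single bag of any decomposition, so no decomposition can have width below 4. The upper and lower bounds meet at 4, so that is the treewidth.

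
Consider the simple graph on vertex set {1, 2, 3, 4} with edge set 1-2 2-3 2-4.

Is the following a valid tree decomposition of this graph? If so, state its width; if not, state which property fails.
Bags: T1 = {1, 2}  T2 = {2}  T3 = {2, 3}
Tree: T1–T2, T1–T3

No — vertex 4 appears in no bag.

A tree decomposition must satisfy three properties: every vertex lies in some bag; for every edge, both endpoints lie together in some bag; and for every vertex, the bags containing it form a connected subtree. Here vertex 4 appears in no bag, so the decomposition is invalid.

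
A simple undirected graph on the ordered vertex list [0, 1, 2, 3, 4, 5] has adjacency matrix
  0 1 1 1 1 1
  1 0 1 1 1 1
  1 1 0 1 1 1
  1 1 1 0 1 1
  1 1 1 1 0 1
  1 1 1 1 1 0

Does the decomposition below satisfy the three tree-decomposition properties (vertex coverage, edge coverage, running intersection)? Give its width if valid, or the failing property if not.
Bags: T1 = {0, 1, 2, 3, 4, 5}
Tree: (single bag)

Every vertex of G appears in some bag (union = {0, 1, 2, 3, 4, 5}); every edge is covered by a bag; and for each vertex v the set of bags containing v is connected in the bag tree. The decomposition is therefore valid. The largest bag has 6 vertices, so the width is 5.

Yes; width 5.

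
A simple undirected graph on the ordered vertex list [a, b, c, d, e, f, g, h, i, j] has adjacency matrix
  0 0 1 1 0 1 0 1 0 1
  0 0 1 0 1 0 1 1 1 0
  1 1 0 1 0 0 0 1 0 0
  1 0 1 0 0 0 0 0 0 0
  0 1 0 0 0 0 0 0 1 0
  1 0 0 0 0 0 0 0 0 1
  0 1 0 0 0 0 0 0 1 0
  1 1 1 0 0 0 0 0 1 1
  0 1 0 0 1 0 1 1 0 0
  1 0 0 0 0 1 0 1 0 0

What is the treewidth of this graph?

2

A width-2 tree decomposition is:
Bags: B1 = {b, h, i}  B2 = {b, c, h}  B3 = {a, c, h}  B4 = {a, h, j}  B5 = {a, f, j}  B6 = {b, g, i}  B7 = {b, e, i}  B8 = {a, c, d}
Tree: B1–B2, B2–B3, B3–B4, B4–B5, B1–B6, B1–B7, B3–B8
The largest bag has 3 vertices, giving width 2; this decomposition certifies tw(G) ≤ 2. On the other hand G contains the 3-clique {a, c, d}. A clique must lie in a single bag of any decomposition, so no decomposition can have width below 2. Combining the bounds, tw(G) = 2.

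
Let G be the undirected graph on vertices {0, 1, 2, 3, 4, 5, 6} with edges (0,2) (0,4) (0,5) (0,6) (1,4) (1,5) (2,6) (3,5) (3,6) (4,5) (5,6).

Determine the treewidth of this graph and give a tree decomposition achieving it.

Each bag holds 3 vertices, so the decomposition has width 2, which upper-bounds the treewidth. Conversely, {0, 2, 6} is a clique of size 3, and the vertices of any clique must share a bag in every tree decomposition; so some bag has ≥ 3 vertices and tw(G) ≥ 2. Combining the bounds, tw(G) = 2.

Treewidth 2.
One optimal decomposition is:
Bags: B1 = {0, 5, 6}  B2 = {3, 5, 6}  B3 = {0, 2, 6}  B4 = {0, 4, 5}  B5 = {1, 4, 5}
Tree: B1–B2, B1–B3, B1–B4, B4–B5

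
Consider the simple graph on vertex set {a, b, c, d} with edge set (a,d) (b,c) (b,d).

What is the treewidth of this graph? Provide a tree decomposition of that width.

Treewidth 1.
Bags: B1 = {a, d}  B2 = {b, d}  B3 = {b, c}
Tree: B1–B2, B2–B3

The largest bag has 2 vertices, giving width 1; this decomposition certifies tw(G) ≤ 1. Since G has at least one edge (e.g. a–d), it is not an edgeless graph, so tw(G) ≥ 1. Combining the bounds, tw(G) = 1.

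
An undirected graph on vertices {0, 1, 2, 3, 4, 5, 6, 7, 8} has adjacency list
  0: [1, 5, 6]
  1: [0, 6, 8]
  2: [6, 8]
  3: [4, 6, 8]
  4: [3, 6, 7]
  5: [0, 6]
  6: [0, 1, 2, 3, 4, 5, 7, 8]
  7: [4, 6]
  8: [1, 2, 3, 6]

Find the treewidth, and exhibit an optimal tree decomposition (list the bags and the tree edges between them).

Treewidth 2.
Bags: B1 = {0, 5, 6}  B2 = {0, 1, 6}  B3 = {1, 6, 8}  B4 = {2, 6, 8}  B5 = {3, 6, 8}  B6 = {3, 4, 6}  B7 = {4, 6, 7}
Tree: B1–B2, B2–B3, B3–B4, B3–B5, B5–B6, B6–B7

The largest bag has 3 vertices, giving width 2; this decomposition certifies tw(G) ≤ 2. Conversely, {0, 1, 6} is a clique of size 3, and the vertices of any clique must share a bag in every tree decomposition; so some bag has ≥ 3 vertices and tw(G) ≥ 2. Therefore the treewidth is 2.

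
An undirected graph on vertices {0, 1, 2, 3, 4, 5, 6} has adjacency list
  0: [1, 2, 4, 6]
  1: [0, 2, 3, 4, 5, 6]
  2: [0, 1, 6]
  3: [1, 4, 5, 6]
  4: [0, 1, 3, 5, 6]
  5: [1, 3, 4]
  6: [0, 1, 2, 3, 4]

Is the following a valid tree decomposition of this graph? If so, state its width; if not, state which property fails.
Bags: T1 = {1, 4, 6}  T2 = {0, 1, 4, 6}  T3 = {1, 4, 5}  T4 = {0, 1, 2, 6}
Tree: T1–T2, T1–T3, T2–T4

No — vertex 3 appears in no bag.

A tree decomposition must satisfy three properties: every vertex lies in some bag; for every edge, both endpoints lie together in some bag; and for every vertex, the bags containing it form a connected subtree. Here vertex 3 appears in no bag, so the decomposition is invalid.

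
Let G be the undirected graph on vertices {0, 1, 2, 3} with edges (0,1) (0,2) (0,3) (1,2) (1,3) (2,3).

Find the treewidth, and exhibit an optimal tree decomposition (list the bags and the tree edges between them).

With just one bag of size 4, the width is 4 − 1 = 3, so tw(G) ≤ 3. For the lower bound, the 4 vertices {0, 1, 2, 3} are pairwise adjacent, and any tree decomposition puts a clique entirely inside one bag — forcing width ≥ 3. Hence tw(G) = 3 exactly.

Treewidth 3.
Bags: B1 = {0, 1, 2, 3}
Tree: (single bag)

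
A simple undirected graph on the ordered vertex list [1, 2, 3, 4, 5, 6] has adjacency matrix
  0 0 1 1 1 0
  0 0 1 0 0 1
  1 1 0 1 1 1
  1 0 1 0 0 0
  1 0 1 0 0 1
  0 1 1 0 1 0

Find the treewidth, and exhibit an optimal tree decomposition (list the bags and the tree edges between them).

The largest bag has 3 vertices, giving width 2; this decomposition certifies tw(G) ≤ 2. Conversely, {1, 3, 4} is a clique of size 3, and the vertices of any clique must share a bag in every tree decomposition; so some bag has ≥ 3 vertices and tw(G) ≥ 2. Therefore the treewidth is 2.

Treewidth 2.
One optimal decomposition is:
Bags: B1 = {1, 3, 4}  B2 = {1, 3, 5}  B3 = {3, 5, 6}  B4 = {2, 3, 6}
Tree: B1–B2, B2–B3, B3–B4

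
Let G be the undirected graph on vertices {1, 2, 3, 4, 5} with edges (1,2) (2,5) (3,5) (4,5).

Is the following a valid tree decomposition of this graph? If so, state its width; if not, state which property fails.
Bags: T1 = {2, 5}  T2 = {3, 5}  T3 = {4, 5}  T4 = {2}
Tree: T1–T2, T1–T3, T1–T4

A tree decomposition must satisfy three properties: every vertex lies in some bag; for every edge, both endpoints lie together in some bag; and for every vertex, the bags containing it form a connected subtree. Here vertex 1 appears in no bag, so the decomposition is invalid.

No — vertex 1 appears in no bag.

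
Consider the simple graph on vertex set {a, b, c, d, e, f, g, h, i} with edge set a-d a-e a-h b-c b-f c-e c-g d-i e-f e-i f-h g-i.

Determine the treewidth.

3

A width-3 tree decomposition is:
Bags: B1 = {b, c, f, h}  B2 = {c, e, f, h}  B3 = {a, c, e, h}  B4 = {a, c, e, g}  B5 = {a, e, g, i}  B6 = {a, d, g, i}
Tree: B1–B2, B2–B3, B3–B4, B4–B5, B5–B6
The largest bag has 4 vertices, giving width 3; this decomposition certifies tw(G) ≤ 3. For the lower bound: the 4 vertex sets {b,f,h}, {c}, {e}, {a,d,g,i} are disjoint, each induces a connected subgraph, and every pair is joined by at least one edge of G. Contracting each set to a single vertex therefore yields K_{4} as a minor, and since treewidth is minor-monotone, tw(G) ≥ tw(K_{4}) = 3. Therefore the treewidth is 3.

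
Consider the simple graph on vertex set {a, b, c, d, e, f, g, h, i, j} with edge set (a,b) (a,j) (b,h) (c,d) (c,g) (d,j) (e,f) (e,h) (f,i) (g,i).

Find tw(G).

A width-2 tree decomposition is:
Bags: B1 = {e, f, i}  B2 = {e, g, i}  B3 = {c, e, g}  B4 = {c, d, e}  B5 = {d, e, j}  B6 = {a, e, j}  B7 = {a, b, e}  B8 = {b, e, h}
Tree: B1–B2, B2–B3, B3–B4, B4–B5, B5–B6, B6–B7, B7–B8
The largest bag has 3 vertices, giving width 2; this decomposition certifies tw(G) ≤ 2. Since e–f–i–g–c–d–j–a–b–h–e is a cycle in G, G is not acyclic. Forests are exactly the graphs of treewidth ≤ 1, so tw(G) ≥ 2. Hence tw(G) = 2 exactly.

2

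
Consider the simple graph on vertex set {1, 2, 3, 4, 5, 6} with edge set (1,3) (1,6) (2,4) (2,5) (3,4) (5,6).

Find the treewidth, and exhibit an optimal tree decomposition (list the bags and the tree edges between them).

Every bag has size at most 3, so the width is 3 − 1 = 2 and tw(G) ≤ 2. For the lower bound, G contains the cycle 1–3–4–2–5–6–1, so G is not a forest; only forests have treewidth ≤ 1, hence tw(G) ≥ 2. Hence tw(G) = 2 exactly.

Treewidth 2.
Bags: B1 = {1, 3, 4}  B2 = {1, 2, 4}  B3 = {1, 2, 5}  B4 = {1, 5, 6}
Tree: B1–B2, B2–B3, B3–B4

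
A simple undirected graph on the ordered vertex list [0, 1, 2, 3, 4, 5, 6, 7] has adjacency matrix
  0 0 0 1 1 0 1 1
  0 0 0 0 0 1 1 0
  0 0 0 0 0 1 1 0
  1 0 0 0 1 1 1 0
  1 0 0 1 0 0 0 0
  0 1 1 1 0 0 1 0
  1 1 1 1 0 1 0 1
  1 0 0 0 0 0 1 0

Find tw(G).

A width-2 tree decomposition is:
Bags: B1 = {3, 5, 6}  B2 = {0, 3, 6}  B3 = {0, 6, 7}  B4 = {1, 5, 6}  B5 = {2, 5, 6}  B6 = {0, 3, 4}
Tree: B1–B2, B2–B3, B1–B4, B1–B5, B2–B6
Each bag holds 3 vertices, so the decomposition has width 2, which upper-bounds the treewidth. For the lower bound, the 3 vertices {0, 3, 4} are pairwise adjacent, and any tree decomposition puts a clique entirely inside one bag — forcing width ≥ 2. The upper and lower bounds meet at 2, so that is the treewidth.

2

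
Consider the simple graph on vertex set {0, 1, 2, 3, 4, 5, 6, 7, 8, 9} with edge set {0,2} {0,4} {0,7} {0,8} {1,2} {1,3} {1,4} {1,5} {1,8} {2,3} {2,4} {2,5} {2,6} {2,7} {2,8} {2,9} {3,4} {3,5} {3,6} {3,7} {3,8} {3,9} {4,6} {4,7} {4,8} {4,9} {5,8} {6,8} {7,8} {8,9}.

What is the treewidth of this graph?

4

A width-4 tree decomposition is:
Bags: B1 = {2, 3, 4, 8, 9}  B2 = {2, 3, 4, 6, 8}  B3 = {2, 3, 4, 7, 8}  B4 = {0, 2, 4, 7, 8}  B5 = {1, 2, 3, 4, 8}  B6 = {1, 2, 3, 5, 8}
Tree: B1–B2, B2–B3, B3–B4, B2–B5, B5–B6
Every bag has size at most 5, so the width is 5 − 1 = 4 and tw(G) ≤ 4. For the lower bound, the 5 vertices {0, 2, 4, 7, 8} are pairwise adjacent, and any tree decomposition puts a clique entirely inside one bag — forcing width ≥ 4. Hence tw(G) = 4 exactly.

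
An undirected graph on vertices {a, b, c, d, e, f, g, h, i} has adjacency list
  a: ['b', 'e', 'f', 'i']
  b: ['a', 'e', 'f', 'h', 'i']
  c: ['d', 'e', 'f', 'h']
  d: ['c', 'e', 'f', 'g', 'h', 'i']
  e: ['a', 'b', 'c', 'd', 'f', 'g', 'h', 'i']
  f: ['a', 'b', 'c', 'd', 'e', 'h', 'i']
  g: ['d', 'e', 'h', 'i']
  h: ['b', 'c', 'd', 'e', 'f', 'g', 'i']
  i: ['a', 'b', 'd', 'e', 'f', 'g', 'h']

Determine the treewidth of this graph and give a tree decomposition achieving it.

Treewidth 4.
One such decomposition:
Bags: B1 = {b, e, f, h, i}  B2 = {a, b, e, f, i}  B3 = {d, e, f, h, i}  B4 = {c, d, e, f, h}  B5 = {d, e, g, h, i}
Tree: B1–B2, B1–B3, B3–B4, B3–B5

Every bag has size at most 5, so the width is 5 − 1 = 4 and tw(G) ≤ 4. Conversely, {d, e, g, h, i} is a clique of size 5, and the vertices of any clique must share a bag in every tree decomposition; so some bag has ≥ 5 vertices and tw(G) ≥ 4. Combining the bounds, tw(G) = 4.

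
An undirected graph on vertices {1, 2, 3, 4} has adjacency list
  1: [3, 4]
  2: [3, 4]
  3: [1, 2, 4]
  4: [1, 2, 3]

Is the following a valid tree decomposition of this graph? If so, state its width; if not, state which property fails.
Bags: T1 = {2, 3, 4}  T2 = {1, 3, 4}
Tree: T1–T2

Yes; width 2.

Vertex coverage: the bags together contain {1, 2, 3, 4}, the full vertex set. Edge coverage: each edge of G has both endpoints in at least one bag. Running intersection: for every vertex, the bags containing it form a connected subtree. All three properties hold, so this is a valid tree decomposition of width max|bag| − 1 = 2, and hence tw(G) ≤ 2.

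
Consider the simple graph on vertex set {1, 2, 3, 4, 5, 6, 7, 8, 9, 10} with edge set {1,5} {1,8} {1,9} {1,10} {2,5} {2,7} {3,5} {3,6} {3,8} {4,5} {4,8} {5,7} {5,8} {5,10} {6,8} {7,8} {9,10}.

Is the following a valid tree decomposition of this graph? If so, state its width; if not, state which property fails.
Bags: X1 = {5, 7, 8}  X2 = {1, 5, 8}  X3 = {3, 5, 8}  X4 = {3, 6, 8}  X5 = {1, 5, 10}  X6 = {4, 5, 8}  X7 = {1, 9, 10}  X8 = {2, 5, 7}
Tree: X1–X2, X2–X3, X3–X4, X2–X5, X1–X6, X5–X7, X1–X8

Yes; width 2.

Every vertex of G appears in some bag (union = {1, 2, 3, 4, 5, 6, 7, 8, 9, 10}); every edge is covered by a bag; and for each vertex v the set of bags containing v is connected in the bag tree. The decomposition is therefore valid. The largest bag has 3 vertices, so the width is 2.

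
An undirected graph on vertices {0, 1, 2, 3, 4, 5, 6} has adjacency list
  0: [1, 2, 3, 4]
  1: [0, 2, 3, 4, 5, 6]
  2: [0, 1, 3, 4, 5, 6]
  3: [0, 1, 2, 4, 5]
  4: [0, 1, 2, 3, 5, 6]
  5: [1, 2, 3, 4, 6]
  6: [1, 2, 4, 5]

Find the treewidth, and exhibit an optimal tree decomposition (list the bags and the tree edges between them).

Treewidth 4.
One optimal decomposition is:
Bags: B1 = {1, 2, 3, 4, 5}  B2 = {0, 1, 2, 3, 4}  B3 = {1, 2, 4, 5, 6}
Tree: B1–B2, B1–B3

The largest bag has 5 vertices, giving width 4; this decomposition certifies tw(G) ≤ 4. For the lower bound, the 5 vertices {0, 1, 2, 3, 4} are pairwise adjacent, and any tree decomposition puts a clique entirely inside one bag — forcing width ≥ 4. Hence tw(G) = 4 exactly.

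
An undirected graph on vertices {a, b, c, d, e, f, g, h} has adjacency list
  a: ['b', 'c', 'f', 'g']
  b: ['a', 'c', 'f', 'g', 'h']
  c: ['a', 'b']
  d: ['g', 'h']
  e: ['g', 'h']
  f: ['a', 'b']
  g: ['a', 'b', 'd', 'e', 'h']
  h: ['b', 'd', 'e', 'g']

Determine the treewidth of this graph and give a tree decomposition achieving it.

Treewidth 2.
One such decomposition:
Bags: B1 = {a, b, g}  B2 = {b, g, h}  B3 = {a, b, c}  B4 = {e, g, h}  B5 = {a, b, f}  B6 = {d, g, h}
Tree: B1–B2, B1–B3, B2–B4, B1–B5, B4–B6

Every bag has size at most 3, so the width is 3 − 1 = 2 and tw(G) ≤ 2. For the lower bound, the 3 vertices {d, g, h} are pairwise adjacent, and any tree decomposition puts a clique entirely inside one bag — forcing width ≥ 2. Combining the bounds, tw(G) = 2.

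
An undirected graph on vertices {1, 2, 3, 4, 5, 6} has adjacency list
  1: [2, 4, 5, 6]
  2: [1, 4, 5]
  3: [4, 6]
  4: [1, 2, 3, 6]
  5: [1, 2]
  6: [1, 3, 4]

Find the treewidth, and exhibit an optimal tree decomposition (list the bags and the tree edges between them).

The largest bag has 3 vertices, giving width 2; this decomposition certifies tw(G) ≤ 2. Conversely, {1, 2, 4} is a clique of size 3, and the vertices of any clique must share a bag in every tree decomposition; so some bag has ≥ 3 vertices and tw(G) ≥ 2. The upper and lower bounds meet at 2, so that is the treewidth.

Treewidth 2.
One optimal decomposition is:
Bags: B1 = {1, 4, 6}  B2 = {3, 4, 6}  B3 = {1, 2, 4}  B4 = {1, 2, 5}
Tree: B1–B2, B1–B3, B3–B4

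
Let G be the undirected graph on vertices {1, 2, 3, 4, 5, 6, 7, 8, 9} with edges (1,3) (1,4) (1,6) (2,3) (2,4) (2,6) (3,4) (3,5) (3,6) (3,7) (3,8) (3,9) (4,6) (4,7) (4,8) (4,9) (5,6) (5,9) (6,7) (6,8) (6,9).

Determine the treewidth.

3

A width-3 tree decomposition is:
Bags: B1 = {3, 5, 6, 9}  B2 = {3, 4, 6, 9}  B3 = {3, 4, 6, 8}  B4 = {1, 3, 4, 6}  B5 = {2, 3, 4, 6}  B6 = {3, 4, 6, 7}
Tree: B1–B2, B2–B3, B2–B4, B2–B5, B3–B6
Every bag has size at most 4, so the width is 4 − 1 = 3 and tw(G) ≤ 3. On the other hand G contains the 4-clique {1, 3, 4, 6}. A clique must lie in a single bag of any decomposition, so no decomposition can have width below 3. Hence tw(G) = 3 exactly.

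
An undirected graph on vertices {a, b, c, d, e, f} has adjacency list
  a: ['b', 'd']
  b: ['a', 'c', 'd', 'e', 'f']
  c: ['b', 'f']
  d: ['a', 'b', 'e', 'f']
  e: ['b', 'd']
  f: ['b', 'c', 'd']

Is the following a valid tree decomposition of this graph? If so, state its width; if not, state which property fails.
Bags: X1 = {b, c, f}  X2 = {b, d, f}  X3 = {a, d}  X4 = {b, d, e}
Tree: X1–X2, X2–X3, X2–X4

No — edge (b,a) lies in no bag.

A tree decomposition must satisfy three properties: every vertex lies in some bag; for every edge, both endpoints lie together in some bag; and for every vertex, the bags containing it form a connected subtree. Here edge (b,a) lies in no bag, so the decomposition is invalid.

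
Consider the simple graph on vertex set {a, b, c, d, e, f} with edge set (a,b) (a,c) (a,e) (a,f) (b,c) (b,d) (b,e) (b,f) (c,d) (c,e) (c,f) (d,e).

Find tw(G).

3

A width-3 tree decomposition is:
Bags: B1 = {a, b, c, e}  B2 = {b, c, d, e}  B3 = {a, b, c, f}
Tree: B1–B2, B1–B3
Each bag holds 4 vertices, so the decomposition has width 3, which upper-bounds the treewidth. For the lower bound, the 4 vertices {b, c, d, e} are pairwise adjacent, and any tree decomposition puts a clique entirely inside one bag — forcing width ≥ 3. Therefore the treewidth is 3.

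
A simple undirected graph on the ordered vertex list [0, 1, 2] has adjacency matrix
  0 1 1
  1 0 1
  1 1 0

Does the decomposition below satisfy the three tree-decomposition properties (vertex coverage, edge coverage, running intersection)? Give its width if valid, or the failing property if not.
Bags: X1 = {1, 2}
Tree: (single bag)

A tree decomposition must satisfy three properties: every vertex lies in some bag; for every edge, both endpoints lie together in some bag; and for every vertex, the bags containing it form a connected subtree. Here vertex 0 appears in no bag, so the decomposition is invalid.

No — vertex 0 appears in no bag.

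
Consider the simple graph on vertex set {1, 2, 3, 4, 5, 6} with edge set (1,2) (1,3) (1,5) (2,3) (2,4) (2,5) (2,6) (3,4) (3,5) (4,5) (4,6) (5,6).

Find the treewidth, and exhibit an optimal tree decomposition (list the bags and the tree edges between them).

Treewidth 3.
Bags: B1 = {2, 4, 5, 6}  B2 = {2, 3, 4, 5}  B3 = {1, 2, 3, 5}
Tree: B1–B2, B2–B3

Each bag holds 4 vertices, so the decomposition has width 3, which upper-bounds the treewidth. For the lower bound, the 4 vertices {1, 2, 3, 5} are pairwise adjacent, and any tree decomposition puts a clique entirely inside one bag — forcing width ≥ 3. Combining the bounds, tw(G) = 3.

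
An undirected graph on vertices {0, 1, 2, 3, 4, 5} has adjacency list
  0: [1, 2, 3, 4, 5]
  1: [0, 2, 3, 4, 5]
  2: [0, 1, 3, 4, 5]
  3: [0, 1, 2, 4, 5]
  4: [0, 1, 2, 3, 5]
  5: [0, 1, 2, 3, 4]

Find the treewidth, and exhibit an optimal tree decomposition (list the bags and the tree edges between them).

Treewidth 5.
One optimal decomposition is:
Bags: B1 = {0, 1, 2, 3, 4, 5}
Tree: (single bag)

A single bag containing all 6 vertices is trivially a valid decomposition of width 5. On the other hand G contains the 6-clique {0, 1, 2, 3, 4, 5}. A clique must lie in a single bag of any decomposition, so no decomposition can have width below 5. Combining the bounds, tw(G) = 5.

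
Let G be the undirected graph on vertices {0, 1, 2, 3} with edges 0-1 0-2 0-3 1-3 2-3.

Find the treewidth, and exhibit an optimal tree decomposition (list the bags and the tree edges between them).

Every bag has size at most 3, so the width is 3 − 1 = 2 and tw(G) ≤ 2. Conversely, {0, 1, 3} is a clique of size 3, and the vertices of any clique must share a bag in every tree decomposition; so some bag has ≥ 3 vertices and tw(G) ≥ 2. Hence tw(G) = 2 exactly.

Treewidth 2.
Bags: B1 = {0, 2, 3}  B2 = {0, 1, 3}
Tree: B1–B2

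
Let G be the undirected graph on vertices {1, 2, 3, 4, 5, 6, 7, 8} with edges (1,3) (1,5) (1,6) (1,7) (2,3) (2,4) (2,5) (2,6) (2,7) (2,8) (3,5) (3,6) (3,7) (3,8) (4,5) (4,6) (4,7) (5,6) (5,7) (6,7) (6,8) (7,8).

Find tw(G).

A width-4 tree decomposition is:
Bags: B1 = {2, 3, 6, 7, 8}  B2 = {2, 3, 5, 6, 7}  B3 = {2, 4, 5, 6, 7}  B4 = {1, 3, 5, 6, 7}
Tree: B1–B2, B2–B3, B2–B4
Each bag holds 5 vertices, so the decomposition has width 4, which upper-bounds the treewidth. Conversely, {1, 3, 5, 6, 7} is a clique of size 5, and the vertices of any clique must share a bag in every tree decomposition; so some bag has ≥ 5 vertices and tw(G) ≥ 4. Combining the bounds, tw(G) = 4.

4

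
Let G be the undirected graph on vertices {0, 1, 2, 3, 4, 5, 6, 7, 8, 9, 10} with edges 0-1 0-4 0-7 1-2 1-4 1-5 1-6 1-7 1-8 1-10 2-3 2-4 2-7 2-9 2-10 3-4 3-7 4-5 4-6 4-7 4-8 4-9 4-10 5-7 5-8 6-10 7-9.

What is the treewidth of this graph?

A width-3 tree decomposition is:
Bags: B1 = {1, 2, 4, 7}  B2 = {1, 2, 4, 10}  B3 = {2, 3, 4, 7}  B4 = {1, 4, 5, 7}  B5 = {0, 1, 4, 7}  B6 = {1, 4, 6, 10}  B7 = {2, 4, 7, 9}  B8 = {1, 4, 5, 8}
Tree: B1–B2, B1–B3, B1–B4, B1–B5, B2–B6, B1–B7, B4–B8
Every bag has size at most 4, so the width is 4 − 1 = 3 and tw(G) ≤ 3. For the lower bound, the 4 vertices {1, 4, 5, 8} are pairwise adjacent, and any tree decomposition puts a clique entirely inside one bag — forcing width ≥ 3. The upper and lower bounds meet at 3, so that is the treewidth.

3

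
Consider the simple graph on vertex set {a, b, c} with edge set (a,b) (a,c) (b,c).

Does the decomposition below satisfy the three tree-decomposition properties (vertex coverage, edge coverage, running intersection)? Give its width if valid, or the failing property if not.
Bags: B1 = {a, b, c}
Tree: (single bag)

Checking the three conditions: (i) the bags cover all of {a, b, c}; (ii) for each edge, some bag contains both endpoints; (iii) the bags containing any fixed vertex form a subtree. All hold, so the decomposition is valid with width 3 − 1 = 2.

Yes; width 2.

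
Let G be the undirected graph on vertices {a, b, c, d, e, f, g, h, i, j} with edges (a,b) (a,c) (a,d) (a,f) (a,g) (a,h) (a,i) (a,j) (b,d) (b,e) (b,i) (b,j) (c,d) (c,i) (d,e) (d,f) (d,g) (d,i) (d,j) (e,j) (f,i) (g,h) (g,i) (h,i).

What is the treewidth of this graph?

3

A width-3 tree decomposition is:
Bags: B1 = {a, b, d, j}  B2 = {a, b, d, i}  B3 = {a, c, d, i}  B4 = {a, d, g, i}  B5 = {b, d, e, j}  B6 = {a, d, f, i}  B7 = {a, g, h, i}
Tree: B1–B2, B2–B3, B3–B4, B1–B5, B3–B6, B4–B7
Every bag has size at most 4, so the width is 4 − 1 = 3 and tw(G) ≤ 3. For the lower bound, the 4 vertices {b, d, e, j} are pairwise adjacent, and any tree decomposition puts a clique entirely inside one bag — forcing width ≥ 3. The upper and lower bounds meet at 3, so that is the treewidth.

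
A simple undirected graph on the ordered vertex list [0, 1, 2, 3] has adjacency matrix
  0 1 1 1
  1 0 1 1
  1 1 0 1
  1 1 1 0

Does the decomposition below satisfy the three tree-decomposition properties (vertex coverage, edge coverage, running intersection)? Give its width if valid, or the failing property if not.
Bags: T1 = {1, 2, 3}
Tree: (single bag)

No — vertex 0 appears in no bag.

A tree decomposition must satisfy three properties: every vertex lies in some bag; for every edge, both endpoints lie together in some bag; and for every vertex, the bags containing it form a connected subtree. Here vertex 0 appears in no bag, so the decomposition is invalid.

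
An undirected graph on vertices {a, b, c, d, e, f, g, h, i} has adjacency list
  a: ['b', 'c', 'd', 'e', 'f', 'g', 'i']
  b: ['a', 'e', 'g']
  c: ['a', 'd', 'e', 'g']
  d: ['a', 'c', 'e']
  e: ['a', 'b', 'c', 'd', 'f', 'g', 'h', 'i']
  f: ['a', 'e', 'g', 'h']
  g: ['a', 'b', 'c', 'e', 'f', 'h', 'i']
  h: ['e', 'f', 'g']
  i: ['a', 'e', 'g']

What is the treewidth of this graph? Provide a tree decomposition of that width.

Treewidth 3.
One optimal decomposition is:
Bags: B1 = {a, e, g, i}  B2 = {a, e, f, g}  B3 = {a, c, e, g}  B4 = {a, b, e, g}  B5 = {e, f, g, h}  B6 = {a, c, d, e}
Tree: B1–B2, B1–B3, B3–B4, B2–B5, B3–B6

Each bag holds 4 vertices, so the decomposition has width 3, which upper-bounds the treewidth. For the lower bound, the 4 vertices {a, c, d, e} are pairwise adjacent, and any tree decomposition puts a clique entirely inside one bag — forcing width ≥ 3. The upper and lower bounds meet at 3, so that is the treewidth.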